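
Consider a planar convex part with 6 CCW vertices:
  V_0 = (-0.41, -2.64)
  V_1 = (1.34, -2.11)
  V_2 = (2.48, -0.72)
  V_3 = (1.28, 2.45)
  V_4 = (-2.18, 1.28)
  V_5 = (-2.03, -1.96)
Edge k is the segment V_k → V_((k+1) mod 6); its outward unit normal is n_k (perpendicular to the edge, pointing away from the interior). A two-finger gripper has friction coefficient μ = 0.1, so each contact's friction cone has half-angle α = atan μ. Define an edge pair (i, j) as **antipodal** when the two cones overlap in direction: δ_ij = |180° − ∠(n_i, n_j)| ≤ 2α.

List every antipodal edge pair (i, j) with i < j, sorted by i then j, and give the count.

α = atan 0.1 = 5.71°;  2α = 11.42°
n_0 = (+0.2899, -0.9571)
n_1 = (+0.7732, -0.6341)
n_2 = (+0.9352, +0.3540)
n_3 = (-0.3203, +0.9473)
n_4 = (-0.9989, -0.0462)
n_5 = (-0.3870, -0.9221)
  (0,1): δ = 146.21°  ·
  (0,2): δ = 86.12°  ·
  (0,3): δ = 1.83°  ✓
  (0,4): δ = 75.80°  ·
  (0,5): δ = 140.38°  ·
  (1,2): δ = 119.91°  ·
  (1,3): δ = 31.96°  ·
  (1,4): δ = 42.01°  ·
  (1,5): δ = 106.59°  ·
  (2,3): δ = 92.05°  ·
  (2,4): δ = 18.08°  ·
  (2,5): δ = 46.50°  ·
  (3,4): δ = 106.03°  ·
  (3,5): δ = 41.45°  ·
  (4,5): δ = 115.42°  ·
antipodal pairs: 1

count = 1; pairs: (0,3)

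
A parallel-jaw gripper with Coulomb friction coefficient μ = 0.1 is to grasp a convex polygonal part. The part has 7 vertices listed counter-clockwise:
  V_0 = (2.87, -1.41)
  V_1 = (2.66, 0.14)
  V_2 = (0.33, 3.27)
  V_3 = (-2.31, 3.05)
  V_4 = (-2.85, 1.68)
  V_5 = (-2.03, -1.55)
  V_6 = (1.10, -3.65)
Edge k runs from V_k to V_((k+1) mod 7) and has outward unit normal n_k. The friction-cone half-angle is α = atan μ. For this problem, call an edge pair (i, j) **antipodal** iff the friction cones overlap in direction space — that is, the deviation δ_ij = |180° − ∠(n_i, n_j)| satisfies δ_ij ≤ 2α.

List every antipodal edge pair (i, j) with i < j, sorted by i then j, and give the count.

count = 1; pairs: (0,4)

α = atan 0.1 = 5.71°;  2α = 11.42°
n_0 = (+0.9909, +0.1343)
n_1 = (+0.8021, +0.5971)
n_2 = (-0.0830, +0.9965)
n_3 = (-0.9303, +0.3667)
n_4 = (-0.9693, -0.2461)
n_5 = (-0.5571, -0.8304)
n_6 = (+0.7846, -0.6200)
  (0,1): δ = 151.05°  ·
  (0,2): δ = 92.95°  ·
  (0,3): δ = 29.23°  ·
  (0,4): δ = 6.53°  ✓
  (0,5): δ = 48.43°  ·
  (0,6): δ = 133.97°  ·
  (1,2): δ = 121.90°  ·
  (1,3): δ = 58.18°  ·
  (1,4): δ = 22.42°  ·
  (1,5): δ = 19.48°  ·
  (1,6): δ = 105.02°  ·
  (2,3): δ = 116.28°  ·
  (2,4): δ = 80.52°  ·
  (2,5): δ = 38.62°  ·
  (2,6): δ = 46.92°  ·
  (3,4): δ = 144.24°  ·
  (3,5): δ = 102.35°  ·
  (3,6): δ = 16.80°  ·
  (4,5): δ = 138.10°  ·
  (4,6): δ = 52.56°  ·
  (5,6): δ = 94.46°  ·
antipodal pairs: 1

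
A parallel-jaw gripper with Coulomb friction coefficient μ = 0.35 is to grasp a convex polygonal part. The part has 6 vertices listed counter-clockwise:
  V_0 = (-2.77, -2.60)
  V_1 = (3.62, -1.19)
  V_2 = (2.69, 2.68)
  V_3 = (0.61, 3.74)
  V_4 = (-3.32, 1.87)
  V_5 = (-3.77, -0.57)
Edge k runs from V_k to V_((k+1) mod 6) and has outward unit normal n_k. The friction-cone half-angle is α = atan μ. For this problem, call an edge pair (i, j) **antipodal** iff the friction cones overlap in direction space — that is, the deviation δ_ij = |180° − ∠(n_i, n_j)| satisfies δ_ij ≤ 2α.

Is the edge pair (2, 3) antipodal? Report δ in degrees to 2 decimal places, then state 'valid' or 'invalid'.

δ = 127.55°, invalid

α = atan 0.35 = 19.29°;  2α = 38.58°
edge 2: e_2 = (-2.08, +1.06);  n_2 = (+0.4541, +0.8910)
edge 3: e_3 = (-3.93, -1.87);  n_3 = (-0.4297, +0.9030)
∠(n_2, n_3) = 52.45°
δ = |180° − 52.45°| = 127.55°
127.55° > 2α = 38.58°  →  invalid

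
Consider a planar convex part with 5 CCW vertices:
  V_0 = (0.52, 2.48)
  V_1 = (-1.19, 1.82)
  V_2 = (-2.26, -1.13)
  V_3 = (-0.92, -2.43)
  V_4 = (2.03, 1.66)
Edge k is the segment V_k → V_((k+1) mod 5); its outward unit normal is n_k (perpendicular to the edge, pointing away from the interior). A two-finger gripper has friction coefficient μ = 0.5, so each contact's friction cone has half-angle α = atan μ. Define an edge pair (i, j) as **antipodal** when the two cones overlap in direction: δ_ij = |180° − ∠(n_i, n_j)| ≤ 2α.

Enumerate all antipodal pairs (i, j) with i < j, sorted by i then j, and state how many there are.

α = atan 0.5 = 26.57°;  2α = 53.13°
n_0 = (-0.3601, +0.9329)
n_1 = (-0.9401, +0.3410)
n_2 = (-0.6963, -0.7177)
n_3 = (+0.8110, -0.5850)
n_4 = (+0.4772, +0.8788)
  (0,1): δ = 131.04°  ·
  (0,2): δ = 65.24°  ·
  (0,3): δ = 33.09°  ✓
  (0,4): δ = 130.39°  ·
  (1,2): δ = 114.20°  ·
  (1,3): δ = 15.87°  ✓
  (1,4): δ = 81.43°  ·
  (2,3): δ = 81.67°  ·
  (2,4): δ = 15.63°  ✓
  (3,4): δ = 82.70°  ·
antipodal pairs: 3

count = 3; pairs: (0,3), (1,3), (2,4)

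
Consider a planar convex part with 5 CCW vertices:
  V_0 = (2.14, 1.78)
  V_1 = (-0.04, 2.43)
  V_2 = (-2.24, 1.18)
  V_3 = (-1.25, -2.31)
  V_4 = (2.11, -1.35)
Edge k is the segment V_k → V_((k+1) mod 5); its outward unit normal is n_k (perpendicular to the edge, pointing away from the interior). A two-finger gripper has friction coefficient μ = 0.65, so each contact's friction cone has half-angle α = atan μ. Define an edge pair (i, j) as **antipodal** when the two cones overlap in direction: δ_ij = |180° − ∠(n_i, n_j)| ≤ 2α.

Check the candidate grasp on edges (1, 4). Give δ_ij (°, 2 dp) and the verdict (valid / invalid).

α = atan 0.65 = 33.02°;  2α = 66.05°
edge 1: e_1 = (-2.20, -1.25);  n_1 = (-0.4940, +0.8695)
edge 4: e_4 = (+0.03, +3.13);  n_4 = (+1.0000, -0.0096)
∠(n_1, n_4) = 120.15°
δ = |180° − 120.15°| = 59.85°
59.85° ≤ 2α = 66.05°  →  valid

δ = 59.85°, valid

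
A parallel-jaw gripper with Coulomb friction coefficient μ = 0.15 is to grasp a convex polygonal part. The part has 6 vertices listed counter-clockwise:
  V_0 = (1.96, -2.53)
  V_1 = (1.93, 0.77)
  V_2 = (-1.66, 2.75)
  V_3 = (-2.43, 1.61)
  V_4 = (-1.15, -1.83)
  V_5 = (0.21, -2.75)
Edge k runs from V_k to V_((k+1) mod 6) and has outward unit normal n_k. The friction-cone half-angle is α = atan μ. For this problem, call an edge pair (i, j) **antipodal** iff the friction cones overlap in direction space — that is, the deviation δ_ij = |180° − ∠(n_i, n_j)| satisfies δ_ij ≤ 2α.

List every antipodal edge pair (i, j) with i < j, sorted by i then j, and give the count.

count = 1; pairs: (1,4)

α = atan 0.15 = 8.53°;  2α = 17.06°
n_0 = (+1.0000, +0.0091)
n_1 = (+0.4829, +0.8756)
n_2 = (-0.8287, +0.5597)
n_3 = (-0.9372, -0.3487)
n_4 = (-0.5603, -0.8283)
n_5 = (+0.1247, -0.9922)
  (0,1): δ = 119.40°  ·
  (0,2): δ = 34.56°  ·
  (0,3): δ = 19.89°  ·
  (0,4): δ = 55.40°  ·
  (0,5): δ = 96.64°  ·
  (1,2): δ = 95.16°  ·
  (1,3): δ = 40.71°  ·
  (1,4): δ = 5.20°  ✓
  (1,5): δ = 36.04°  ·
  (2,3): δ = 125.55°  ·
  (2,4): δ = 90.04°  ·
  (2,5): δ = 48.80°  ·
  (3,4): δ = 144.49°  ·
  (3,5): δ = 103.24°  ·
  (4,5): δ = 138.76°  ·
antipodal pairs: 1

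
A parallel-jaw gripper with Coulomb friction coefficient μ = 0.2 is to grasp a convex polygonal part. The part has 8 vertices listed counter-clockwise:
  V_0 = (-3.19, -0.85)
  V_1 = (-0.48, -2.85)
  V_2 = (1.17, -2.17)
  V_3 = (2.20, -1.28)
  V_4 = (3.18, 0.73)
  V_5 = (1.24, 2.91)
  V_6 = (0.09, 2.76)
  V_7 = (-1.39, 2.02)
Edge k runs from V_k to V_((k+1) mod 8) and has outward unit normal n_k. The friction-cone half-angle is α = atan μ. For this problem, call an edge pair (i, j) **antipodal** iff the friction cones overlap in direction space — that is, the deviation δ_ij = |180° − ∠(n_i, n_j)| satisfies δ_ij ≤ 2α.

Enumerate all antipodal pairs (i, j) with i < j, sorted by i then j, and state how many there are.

count = 6; pairs: (0,4), (1,5), (1,6), (2,6), (2,7), (3,7)

α = atan 0.2 = 11.31°;  2α = 22.62°
n_0 = (-0.5938, -0.8046)
n_1 = (+0.3810, -0.9246)
n_2 = (+0.6538, -0.7567)
n_3 = (+0.8989, -0.4382)
n_4 = (+0.7470, +0.6648)
n_5 = (-0.1293, +0.9916)
n_6 = (-0.4472, +0.8944)
n_7 = (-0.8472, +0.5313)
  (0,1): δ = 121.17°  ·
  (0,2): δ = 102.74°  ·
  (0,3): δ = 79.56°  ·
  (0,4): δ = 11.91°  ✓
  (0,5): δ = 43.86°  ·
  (0,6): δ = 62.99°  ·
  (0,7): δ = 94.33°  ·
  (1,2): δ = 161.57°  ·
  (1,3): δ = 138.39°  ·
  (1,4): δ = 70.73°  ·
  (1,5): δ = 14.97°  ✓
  (1,6): δ = 4.17°  ✓
  (1,7): δ = 35.51°  ·
  (2,3): δ = 156.82°  ·
  (2,4): δ = 89.16°  ·
  (2,5): δ = 33.40°  ·
  (2,6): δ = 14.26°  ✓
  (2,7): δ = 17.08°  ✓
  (3,4): δ = 112.34°  ·
  (3,5): δ = 56.58°  ·
  (3,6): δ = 37.44°  ·
  (3,7): δ = 6.10°  ✓
  (4,5): δ = 124.23°  ·
  (4,6): δ = 105.10°  ·
  (4,7): δ = 73.76°  ·
  (5,6): δ = 160.87°  ·
  (5,7): δ = 129.53°  ·
  (6,7): δ = 148.66°  ·
antipodal pairs: 6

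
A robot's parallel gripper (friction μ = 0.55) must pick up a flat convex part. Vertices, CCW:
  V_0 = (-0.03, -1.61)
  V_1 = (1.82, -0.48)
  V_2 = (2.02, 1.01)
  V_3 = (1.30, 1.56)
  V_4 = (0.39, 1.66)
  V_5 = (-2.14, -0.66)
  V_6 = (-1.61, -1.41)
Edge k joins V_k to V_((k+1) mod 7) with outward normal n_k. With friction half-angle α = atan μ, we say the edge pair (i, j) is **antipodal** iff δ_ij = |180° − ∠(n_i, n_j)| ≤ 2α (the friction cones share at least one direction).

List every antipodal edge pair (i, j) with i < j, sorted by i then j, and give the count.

α = atan 0.55 = 28.81°;  2α = 57.62°
n_0 = (+0.5213, -0.8534)
n_1 = (+0.9911, -0.1330)
n_2 = (+0.6070, +0.7947)
n_3 = (+0.1092, +0.9940)
n_4 = (-0.6759, +0.7370)
n_5 = (-0.8167, -0.5771)
n_6 = (-0.1256, -0.9921)
  (0,1): δ = 129.06°  ·
  (0,2): δ = 68.79°  ·
  (0,3): δ = 37.69°  ✓
  (0,4): δ = 11.10°  ✓
  (0,5): δ = 93.83°  ·
  (0,6): δ = 141.37°  ·
  (1,2): δ = 119.73°  ·
  (1,3): δ = 88.63°  ·
  (1,4): δ = 39.83°  ✓
  (1,5): δ = 42.89°  ✓
  (1,6): δ = 90.43°  ·
  (2,3): δ = 148.90°  ·
  (2,4): δ = 100.10°  ·
  (2,5): δ = 17.38°  ✓
  (2,6): δ = 30.16°  ✓
  (3,4): δ = 131.21°  ·
  (3,5): δ = 48.48°  ✓
  (3,6): δ = 0.94°  ✓
  (4,5): δ = 97.27°  ·
  (4,6): δ = 49.73°  ✓
  (5,6): δ = 132.46°  ·
antipodal pairs: 9

count = 9; pairs: (0,3), (0,4), (1,4), (1,5), (2,5), (2,6), (3,5), (3,6), (4,6)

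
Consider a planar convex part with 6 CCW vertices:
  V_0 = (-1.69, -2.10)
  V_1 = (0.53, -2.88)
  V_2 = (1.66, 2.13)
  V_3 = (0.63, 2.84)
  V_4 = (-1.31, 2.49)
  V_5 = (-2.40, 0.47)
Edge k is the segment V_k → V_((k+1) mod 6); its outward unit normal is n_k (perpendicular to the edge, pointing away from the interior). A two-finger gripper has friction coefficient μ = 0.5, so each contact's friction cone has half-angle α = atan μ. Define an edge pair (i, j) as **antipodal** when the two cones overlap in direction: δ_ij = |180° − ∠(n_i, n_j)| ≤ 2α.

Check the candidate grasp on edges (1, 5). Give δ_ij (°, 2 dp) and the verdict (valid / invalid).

α = atan 0.5 = 26.57°;  2α = 53.13°
edge 1: e_1 = (+1.13, +5.01);  n_1 = (+0.9755, -0.2200)
edge 5: e_5 = (+0.71, -2.57);  n_5 = (-0.9639, -0.2663)
∠(n_1, n_5) = 151.85°
δ = |180° − 151.85°| = 28.15°
28.15° ≤ 2α = 53.13°  →  valid

δ = 28.15°, valid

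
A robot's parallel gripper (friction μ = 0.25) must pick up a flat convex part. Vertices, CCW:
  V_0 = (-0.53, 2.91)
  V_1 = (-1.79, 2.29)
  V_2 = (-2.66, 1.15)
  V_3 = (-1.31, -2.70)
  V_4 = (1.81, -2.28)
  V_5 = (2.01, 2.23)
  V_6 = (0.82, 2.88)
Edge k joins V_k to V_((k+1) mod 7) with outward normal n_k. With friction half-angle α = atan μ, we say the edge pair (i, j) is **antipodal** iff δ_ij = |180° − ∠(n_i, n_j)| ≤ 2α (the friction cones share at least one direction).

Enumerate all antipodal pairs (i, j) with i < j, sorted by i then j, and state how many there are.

count = 3; pairs: (0,3), (2,4), (3,6)

α = atan 0.25 = 14.04°;  2α = 28.07°
n_0 = (-0.4415, +0.8973)
n_1 = (-0.7950, +0.6067)
n_2 = (-0.9437, -0.3309)
n_3 = (+0.1334, -0.9911)
n_4 = (+0.9990, -0.0443)
n_5 = (+0.4794, +0.8776)
n_6 = (+0.0222, +0.9998)
  (0,1): δ = 153.55°  ·
  (0,2): δ = 96.88°  ·
  (0,3): δ = 18.53°  ✓
  (0,4): δ = 61.26°  ·
  (0,5): δ = 125.16°  ·
  (0,6): δ = 152.53°  ·
  (1,2): δ = 123.33°  ·
  (1,3): δ = 44.98°  ·
  (1,4): δ = 34.81°  ·
  (1,5): δ = 98.71°  ·
  (1,6): δ = 126.08°  ·
  (2,3): δ = 101.66°  ·
  (2,4): δ = 21.86°  ✓
  (2,5): δ = 42.03°  ·
  (2,6): δ = 69.40°  ·
  (3,4): δ = 100.21°  ·
  (3,5): δ = 36.31°  ·
  (3,6): δ = 8.94°  ✓
  (4,5): δ = 116.11°  ·
  (4,6): δ = 88.73°  ·
  (5,6): δ = 152.63°  ·
antipodal pairs: 3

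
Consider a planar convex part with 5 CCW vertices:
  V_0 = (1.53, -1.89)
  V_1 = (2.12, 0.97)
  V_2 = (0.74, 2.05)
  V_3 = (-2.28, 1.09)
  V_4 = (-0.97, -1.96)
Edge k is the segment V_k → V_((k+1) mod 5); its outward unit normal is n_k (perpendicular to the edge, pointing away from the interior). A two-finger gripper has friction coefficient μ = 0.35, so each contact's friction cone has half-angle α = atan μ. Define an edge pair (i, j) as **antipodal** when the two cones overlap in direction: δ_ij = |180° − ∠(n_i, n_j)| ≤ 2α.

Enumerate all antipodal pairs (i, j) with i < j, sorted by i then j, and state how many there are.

count = 3; pairs: (0,3), (1,3), (2,4)

α = atan 0.35 = 19.29°;  2α = 38.58°
n_0 = (+0.9794, -0.2020)
n_1 = (+0.6163, +0.7875)
n_2 = (-0.3029, +0.9530)
n_3 = (-0.9188, -0.3946)
n_4 = (+0.0280, -0.9996)
  (0,1): δ = 116.39°  ·
  (0,2): δ = 60.71°  ·
  (0,3): δ = 34.90°  ✓
  (0,4): δ = 103.26°  ·
  (1,2): δ = 124.32°  ·
  (1,3): δ = 28.71°  ✓
  (1,4): δ = 39.65°  ·
  (2,3): δ = 84.39°  ·
  (2,4): δ = 16.03°  ✓
  (3,4): δ = 111.64°  ·
antipodal pairs: 3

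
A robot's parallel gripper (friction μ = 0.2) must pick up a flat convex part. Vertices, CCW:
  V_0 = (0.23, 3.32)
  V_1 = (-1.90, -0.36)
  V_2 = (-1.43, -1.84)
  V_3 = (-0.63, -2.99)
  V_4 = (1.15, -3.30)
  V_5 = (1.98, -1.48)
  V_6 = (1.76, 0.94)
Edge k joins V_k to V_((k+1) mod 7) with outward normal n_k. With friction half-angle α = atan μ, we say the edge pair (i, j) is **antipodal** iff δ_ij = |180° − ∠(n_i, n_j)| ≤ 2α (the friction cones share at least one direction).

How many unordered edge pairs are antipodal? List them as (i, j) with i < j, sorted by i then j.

α = atan 0.2 = 11.31°;  2α = 22.62°
n_0 = (-0.8655, +0.5009)
n_1 = (-0.9531, -0.3027)
n_2 = (-0.8209, -0.5711)
n_3 = (-0.1716, -0.9852)
n_4 = (+0.9099, -0.4149)
n_5 = (+0.9959, +0.0905)
n_6 = (+0.8412, +0.5408)
  (0,1): δ = 132.32°  ·
  (0,2): δ = 115.11°  ·
  (0,3): δ = 69.82°  ·
  (0,4): δ = 5.55°  ✓
  (0,5): δ = 35.26°  ·
  (0,6): δ = 62.80°  ·
  (1,2): δ = 162.79°  ·
  (1,3): δ = 117.50°  ·
  (1,4): δ = 42.13°  ·
  (1,5): δ = 12.42°  ✓
  (1,6): δ = 15.12°  ✓
  (2,3): δ = 134.70°  ·
  (2,4): δ = 59.34°  ·
  (2,5): δ = 29.63°  ·
  (2,6): δ = 2.09°  ✓
  (3,4): δ = 104.64°  ·
  (3,5): δ = 74.93°  ·
  (3,6): δ = 47.39°  ·
  (4,5): δ = 150.29°  ·
  (4,6): δ = 122.75°  ·
  (5,6): δ = 152.46°  ·
antipodal pairs: 4

count = 4; pairs: (0,4), (1,5), (1,6), (2,6)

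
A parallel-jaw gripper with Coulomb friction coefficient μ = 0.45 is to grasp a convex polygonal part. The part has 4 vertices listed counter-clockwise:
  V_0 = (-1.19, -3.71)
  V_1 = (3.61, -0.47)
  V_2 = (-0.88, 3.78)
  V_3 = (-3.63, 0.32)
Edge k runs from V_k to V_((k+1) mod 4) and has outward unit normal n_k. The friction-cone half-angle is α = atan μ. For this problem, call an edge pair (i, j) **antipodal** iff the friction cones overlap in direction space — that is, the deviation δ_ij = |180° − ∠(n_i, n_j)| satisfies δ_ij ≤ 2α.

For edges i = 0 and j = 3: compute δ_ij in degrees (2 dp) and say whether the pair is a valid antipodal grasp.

δ = 87.17°, invalid

α = atan 0.45 = 24.23°;  2α = 48.46°
edge 0: e_0 = (+4.80, +3.24);  n_0 = (+0.5595, -0.8288)
edge 3: e_3 = (+2.44, -4.03);  n_3 = (-0.8554, -0.5179)
∠(n_0, n_3) = 92.83°
δ = |180° − 92.83°| = 87.17°
87.17° > 2α = 48.46°  →  invalid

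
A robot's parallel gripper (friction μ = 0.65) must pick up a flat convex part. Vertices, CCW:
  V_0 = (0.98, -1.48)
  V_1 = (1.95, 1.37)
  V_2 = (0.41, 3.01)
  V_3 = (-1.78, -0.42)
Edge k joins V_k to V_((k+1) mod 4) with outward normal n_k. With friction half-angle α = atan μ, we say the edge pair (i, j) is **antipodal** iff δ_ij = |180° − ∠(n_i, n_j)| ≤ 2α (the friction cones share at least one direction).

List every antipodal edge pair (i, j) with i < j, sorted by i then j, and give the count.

count = 2; pairs: (0,2), (1,3)

α = atan 0.65 = 33.02°;  2α = 66.05°
n_0 = (+0.9467, -0.3222)
n_1 = (+0.7290, +0.6845)
n_2 = (-0.8429, +0.5381)
n_3 = (-0.3585, -0.9335)
  (0,1): δ = 118.01°  ·
  (0,2): δ = 13.76°  ✓
  (0,3): δ = 87.79°  ·
  (1,2): δ = 75.76°  ·
  (1,3): δ = 25.79°  ✓
  (2,3): δ = 78.45°  ·
antipodal pairs: 2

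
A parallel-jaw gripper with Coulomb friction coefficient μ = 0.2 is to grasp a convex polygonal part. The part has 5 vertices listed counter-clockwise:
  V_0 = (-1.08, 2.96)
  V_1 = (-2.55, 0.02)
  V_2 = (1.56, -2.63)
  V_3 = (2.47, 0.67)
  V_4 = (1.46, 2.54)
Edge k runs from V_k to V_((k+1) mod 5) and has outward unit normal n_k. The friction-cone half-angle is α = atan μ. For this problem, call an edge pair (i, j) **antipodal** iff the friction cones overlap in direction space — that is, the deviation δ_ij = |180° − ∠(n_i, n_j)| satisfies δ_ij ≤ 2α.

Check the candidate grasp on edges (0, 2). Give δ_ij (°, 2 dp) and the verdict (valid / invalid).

α = atan 0.2 = 11.31°;  2α = 22.62°
edge 0: e_0 = (-1.47, -2.94);  n_0 = (-0.8944, +0.4472)
edge 2: e_2 = (+0.91, +3.30);  n_2 = (+0.9640, -0.2658)
∠(n_0, n_2) = 168.85°
δ = |180° − 168.85°| = 11.15°
11.15° ≤ 2α = 22.62°  →  valid

δ = 11.15°, valid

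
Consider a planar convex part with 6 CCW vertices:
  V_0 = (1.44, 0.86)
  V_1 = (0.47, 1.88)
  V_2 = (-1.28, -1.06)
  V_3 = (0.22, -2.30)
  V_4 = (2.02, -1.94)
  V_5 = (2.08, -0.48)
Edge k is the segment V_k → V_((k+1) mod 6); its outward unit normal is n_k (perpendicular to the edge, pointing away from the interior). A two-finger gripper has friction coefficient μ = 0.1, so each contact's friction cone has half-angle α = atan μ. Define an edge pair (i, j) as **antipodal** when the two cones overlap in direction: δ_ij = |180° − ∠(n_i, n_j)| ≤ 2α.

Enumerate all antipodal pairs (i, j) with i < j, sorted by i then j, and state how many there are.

count = 1; pairs: (0,2)

α = atan 0.1 = 5.71°;  2α = 11.42°
n_0 = (+0.7246, +0.6891)
n_1 = (-0.8593, +0.5115)
n_2 = (-0.6371, -0.7707)
n_3 = (+0.1961, -0.9806)
n_4 = (+0.9992, -0.0411)
n_5 = (+0.9024, +0.4310)
  (0,1): δ = 74.32°  ·
  (0,2): δ = 6.86°  ✓
  (0,3): δ = 57.75°  ·
  (0,4): δ = 134.09°  ·
  (0,5): δ = 161.97°  ·
  (1,2): δ = 98.82°  ·
  (1,3): δ = 47.93°  ·
  (1,4): δ = 28.41°  ·
  (1,5): δ = 56.29°  ·
  (2,3): δ = 129.11°  ·
  (2,4): δ = 52.77°  ·
  (2,5): δ = 24.89°  ·
  (3,4): δ = 103.66°  ·
  (3,5): δ = 75.78°  ·
  (4,5): δ = 152.12°  ·
antipodal pairs: 1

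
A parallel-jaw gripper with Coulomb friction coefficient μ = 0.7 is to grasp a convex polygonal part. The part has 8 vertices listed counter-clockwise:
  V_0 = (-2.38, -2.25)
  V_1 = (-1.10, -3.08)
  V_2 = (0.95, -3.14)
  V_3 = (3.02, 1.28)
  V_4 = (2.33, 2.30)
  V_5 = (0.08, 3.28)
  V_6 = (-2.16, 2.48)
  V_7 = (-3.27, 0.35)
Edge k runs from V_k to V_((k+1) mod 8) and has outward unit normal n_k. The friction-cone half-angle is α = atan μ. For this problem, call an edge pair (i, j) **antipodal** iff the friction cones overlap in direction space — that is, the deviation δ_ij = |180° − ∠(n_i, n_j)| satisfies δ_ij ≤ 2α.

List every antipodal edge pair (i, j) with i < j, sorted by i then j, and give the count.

count = 13; pairs: (0,3), (0,4), (0,5), (1,3), (1,4), (1,5), (1,6), (2,5), (2,6), (2,7), (3,6), (3,7), (4,7)

α = atan 0.7 = 34.99°;  2α = 69.98°
n_0 = (-0.5441, -0.8390)
n_1 = (-0.0293, -0.9996)
n_2 = (+0.9056, -0.4241)
n_3 = (+0.8283, +0.5603)
n_4 = (+0.3993, +0.9168)
n_5 = (-0.3363, +0.9417)
n_6 = (-0.8868, +0.4621)
n_7 = (-0.9461, -0.3239)
  (0,1): δ = 148.72°  ·
  (0,2): δ = 82.13°  ·
  (0,3): δ = 22.96°  ✓
  (0,4): δ = 9.43°  ✓
  (0,5): δ = 52.61°  ✓
  (0,6): δ = 95.44°  ·
  (0,7): δ = 141.86°  ·
  (1,2): δ = 113.42°  ·
  (1,3): δ = 54.25°  ✓
  (1,4): δ = 21.86°  ✓
  (1,5): δ = 21.33°  ✓
  (1,6): δ = 64.15°  ✓
  (1,7): δ = 110.57°  ·
  (2,3): δ = 120.83°  ·
  (2,4): δ = 88.44°  ·
  (2,5): δ = 45.25°  ✓
  (2,6): δ = 2.43°  ✓
  (2,7): δ = 43.99°  ✓
  (3,4): δ = 147.61°  ·
  (3,5): δ = 104.42°  ·
  (3,6): δ = 61.60°  ✓
  (3,7): δ = 15.18°  ✓
  (4,5): δ = 136.81°  ·
  (4,6): δ = 93.99°  ·
  (4,7): δ = 47.57°  ✓
  (5,6): δ = 137.18°  ·
  (5,7): δ = 90.76°  ·
  (6,7): δ = 133.58°  ·
antipodal pairs: 13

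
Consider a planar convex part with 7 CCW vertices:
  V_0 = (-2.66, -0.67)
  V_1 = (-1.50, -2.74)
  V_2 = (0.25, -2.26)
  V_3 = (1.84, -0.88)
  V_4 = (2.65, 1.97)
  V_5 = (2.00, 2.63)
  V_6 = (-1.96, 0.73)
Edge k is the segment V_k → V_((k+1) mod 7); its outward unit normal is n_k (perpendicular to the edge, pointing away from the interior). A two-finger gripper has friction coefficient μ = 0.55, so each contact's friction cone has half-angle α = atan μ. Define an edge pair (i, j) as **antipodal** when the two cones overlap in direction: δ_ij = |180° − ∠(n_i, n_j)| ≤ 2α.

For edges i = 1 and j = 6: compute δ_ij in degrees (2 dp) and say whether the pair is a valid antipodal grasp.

α = atan 0.55 = 28.81°;  2α = 57.62°
edge 1: e_1 = (+1.75, +0.48);  n_1 = (+0.2645, -0.9644)
edge 6: e_6 = (-0.70, -1.40);  n_6 = (-0.8944, +0.4472)
∠(n_1, n_6) = 131.90°
δ = |180° − 131.90°| = 48.10°
48.10° ≤ 2α = 57.62°  →  valid

δ = 48.10°, valid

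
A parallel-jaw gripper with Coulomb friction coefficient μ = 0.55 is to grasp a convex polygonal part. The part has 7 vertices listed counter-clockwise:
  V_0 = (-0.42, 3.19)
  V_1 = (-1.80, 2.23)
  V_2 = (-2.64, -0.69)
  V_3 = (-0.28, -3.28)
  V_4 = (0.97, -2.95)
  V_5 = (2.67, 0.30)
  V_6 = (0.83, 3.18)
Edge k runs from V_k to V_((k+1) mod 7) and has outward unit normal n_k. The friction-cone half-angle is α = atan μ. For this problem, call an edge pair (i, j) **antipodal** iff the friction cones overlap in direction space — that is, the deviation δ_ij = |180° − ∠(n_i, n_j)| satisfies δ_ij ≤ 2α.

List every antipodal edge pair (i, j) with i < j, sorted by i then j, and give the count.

α = atan 0.55 = 28.81°;  2α = 57.62°
n_0 = (-0.5711, +0.8209)
n_1 = (-0.9610, +0.2765)
n_2 = (-0.7392, -0.6735)
n_3 = (+0.2553, -0.9669)
n_4 = (+0.8861, -0.4635)
n_5 = (+0.8427, +0.5384)
n_6 = (+0.0080, +1.0000)
  (0,1): δ = 140.87°  ·
  (0,2): δ = 82.48°  ·
  (0,3): δ = 20.04°  ✓
  (0,4): δ = 27.56°  ✓
  (0,5): δ = 87.75°  ·
  (0,6): δ = 144.72°  ·
  (1,2): δ = 121.61°  ·
  (1,3): δ = 59.16°  ·
  (1,4): δ = 11.56°  ✓
  (1,5): δ = 48.62°  ✓
  (1,6): δ = 105.59°  ·
  (2,3): δ = 117.55°  ·
  (2,4): δ = 69.95°  ·
  (2,5): δ = 9.77°  ✓
  (2,6): δ = 47.20°  ✓
  (3,4): δ = 132.40°  ·
  (3,5): δ = 72.21°  ·
  (3,6): δ = 15.25°  ✓
  (4,5): δ = 119.81°  ·
  (4,6): δ = 62.85°  ·
  (5,6): δ = 123.03°  ·
antipodal pairs: 7

count = 7; pairs: (0,3), (0,4), (1,4), (1,5), (2,5), (2,6), (3,6)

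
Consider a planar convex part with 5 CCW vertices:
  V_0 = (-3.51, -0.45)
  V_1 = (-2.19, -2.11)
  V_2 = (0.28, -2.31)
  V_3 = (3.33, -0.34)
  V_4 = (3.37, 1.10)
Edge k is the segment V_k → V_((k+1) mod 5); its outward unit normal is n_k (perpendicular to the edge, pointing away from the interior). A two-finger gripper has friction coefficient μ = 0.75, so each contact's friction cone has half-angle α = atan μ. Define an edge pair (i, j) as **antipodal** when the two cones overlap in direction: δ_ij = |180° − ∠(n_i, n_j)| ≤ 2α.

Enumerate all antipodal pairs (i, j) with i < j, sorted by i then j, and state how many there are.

α = atan 0.75 = 36.87°;  2α = 73.74°
n_0 = (-0.7827, -0.6224)
n_1 = (-0.0807, -0.9967)
n_2 = (+0.5426, -0.8400)
n_3 = (+0.9996, -0.0278)
n_4 = (-0.2198, +0.9755)
  (0,1): δ = 133.12°  ·
  (0,2): δ = 95.63°  ·
  (0,3): δ = 40.08°  ✓
  (0,4): δ = 64.21°  ✓
  (1,2): δ = 142.51°  ·
  (1,3): δ = 86.96°  ·
  (1,4): δ = 17.33°  ✓
  (2,3): δ = 124.45°  ·
  (2,4): δ = 20.16°  ✓
  (3,4): δ = 75.71°  ·
antipodal pairs: 4

count = 4; pairs: (0,3), (0,4), (1,4), (2,4)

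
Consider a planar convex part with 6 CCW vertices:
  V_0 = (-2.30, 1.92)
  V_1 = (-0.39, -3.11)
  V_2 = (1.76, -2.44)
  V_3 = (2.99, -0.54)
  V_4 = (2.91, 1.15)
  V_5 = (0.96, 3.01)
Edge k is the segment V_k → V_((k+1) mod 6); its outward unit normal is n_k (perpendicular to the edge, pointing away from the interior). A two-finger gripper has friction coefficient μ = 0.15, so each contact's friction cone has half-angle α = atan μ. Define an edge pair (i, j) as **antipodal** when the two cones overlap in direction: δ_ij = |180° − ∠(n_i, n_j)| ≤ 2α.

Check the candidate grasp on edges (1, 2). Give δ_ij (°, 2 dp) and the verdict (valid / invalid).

δ = 140.23°, invalid

α = atan 0.15 = 8.53°;  2α = 17.06°
edge 1: e_1 = (+2.15, +0.67);  n_1 = (+0.2975, -0.9547)
edge 2: e_2 = (+1.23, +1.90);  n_2 = (+0.8395, -0.5434)
∠(n_1, n_2) = 39.77°
δ = |180° − 39.77°| = 140.23°
140.23° > 2α = 17.06°  →  invalid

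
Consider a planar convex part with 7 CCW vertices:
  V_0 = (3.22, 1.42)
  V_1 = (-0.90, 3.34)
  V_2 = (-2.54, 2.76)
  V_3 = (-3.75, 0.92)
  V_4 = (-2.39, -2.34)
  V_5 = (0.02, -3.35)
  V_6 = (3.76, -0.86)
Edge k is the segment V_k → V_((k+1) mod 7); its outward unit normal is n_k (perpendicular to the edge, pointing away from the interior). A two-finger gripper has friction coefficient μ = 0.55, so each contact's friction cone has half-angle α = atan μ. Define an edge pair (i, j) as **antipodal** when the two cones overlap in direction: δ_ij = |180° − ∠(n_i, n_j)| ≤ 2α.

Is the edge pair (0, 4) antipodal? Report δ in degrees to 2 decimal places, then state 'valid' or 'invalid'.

α = atan 0.55 = 28.81°;  2α = 57.62°
edge 0: e_0 = (-4.12, +1.92);  n_0 = (+0.4224, +0.9064)
edge 4: e_4 = (+2.41, -1.01);  n_4 = (-0.3865, -0.9223)
∠(n_0, n_4) = 177.75°
δ = |180° − 177.75°| = 2.25°
2.25° ≤ 2α = 57.62°  →  valid

δ = 2.25°, valid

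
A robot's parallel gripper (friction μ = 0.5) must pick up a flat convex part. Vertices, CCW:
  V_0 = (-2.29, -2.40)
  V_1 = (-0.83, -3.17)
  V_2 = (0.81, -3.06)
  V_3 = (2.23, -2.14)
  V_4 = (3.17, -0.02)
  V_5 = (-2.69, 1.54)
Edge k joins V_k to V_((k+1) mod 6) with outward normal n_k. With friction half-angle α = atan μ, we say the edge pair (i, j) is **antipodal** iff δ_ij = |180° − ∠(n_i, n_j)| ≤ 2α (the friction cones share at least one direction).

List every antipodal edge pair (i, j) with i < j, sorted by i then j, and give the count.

α = atan 0.5 = 26.57°;  2α = 53.13°
n_0 = (-0.4665, -0.8845)
n_1 = (+0.0669, -0.9978)
n_2 = (+0.5437, -0.8393)
n_3 = (+0.9142, -0.4053)
n_4 = (+0.2573, +0.9663)
n_5 = (-0.9949, -0.1010)
  (0,1): δ = 148.36°  ·
  (0,2): δ = 119.25°  ·
  (0,3): δ = 86.11°  ·
  (0,4): δ = 12.90°  ✓
  (0,5): δ = 123.60°  ·
  (1,2): δ = 150.90°  ·
  (1,3): δ = 117.75°  ·
  (1,4): δ = 18.74°  ✓
  (1,5): δ = 91.96°  ·
  (2,3): δ = 146.85°  ·
  (2,4): δ = 47.85°  ✓
  (2,5): δ = 62.86°  ·
  (3,4): δ = 80.99°  ·
  (3,5): δ = 29.71°  ✓
  (4,5): δ = 69.30°  ·
antipodal pairs: 4

count = 4; pairs: (0,4), (1,4), (2,4), (3,5)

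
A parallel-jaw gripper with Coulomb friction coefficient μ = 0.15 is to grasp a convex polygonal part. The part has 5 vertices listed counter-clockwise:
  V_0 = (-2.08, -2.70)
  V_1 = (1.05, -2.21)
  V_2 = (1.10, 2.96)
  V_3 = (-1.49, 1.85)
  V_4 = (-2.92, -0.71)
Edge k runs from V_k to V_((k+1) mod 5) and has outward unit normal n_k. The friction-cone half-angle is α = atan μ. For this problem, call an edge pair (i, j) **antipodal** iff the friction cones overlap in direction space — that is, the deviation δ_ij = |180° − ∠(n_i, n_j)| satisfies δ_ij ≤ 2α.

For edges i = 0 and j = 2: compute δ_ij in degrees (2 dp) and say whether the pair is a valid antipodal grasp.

δ = 14.30°, valid

α = atan 0.15 = 8.53°;  2α = 17.06°
edge 0: e_0 = (+3.13, +0.49);  n_0 = (+0.1547, -0.9880)
edge 2: e_2 = (-2.59, -1.11);  n_2 = (-0.3939, +0.9191)
∠(n_0, n_2) = 165.70°
δ = |180° − 165.70°| = 14.30°
14.30° ≤ 2α = 17.06°  →  valid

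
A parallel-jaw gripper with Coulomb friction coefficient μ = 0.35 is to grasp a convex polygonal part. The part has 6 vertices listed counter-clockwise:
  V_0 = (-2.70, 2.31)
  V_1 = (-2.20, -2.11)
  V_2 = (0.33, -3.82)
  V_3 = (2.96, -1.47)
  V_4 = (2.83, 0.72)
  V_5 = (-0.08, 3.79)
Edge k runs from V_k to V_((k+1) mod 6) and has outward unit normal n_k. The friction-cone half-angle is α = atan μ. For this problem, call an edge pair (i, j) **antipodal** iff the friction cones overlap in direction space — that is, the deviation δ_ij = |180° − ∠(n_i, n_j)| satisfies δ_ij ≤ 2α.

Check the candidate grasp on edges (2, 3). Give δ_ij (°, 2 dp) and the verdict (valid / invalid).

α = atan 0.35 = 19.29°;  2α = 38.58°
edge 2: e_2 = (+2.63, +2.35);  n_2 = (+0.6663, -0.7457)
edge 3: e_3 = (-0.13, +2.19);  n_3 = (+0.9982, +0.0593)
∠(n_2, n_3) = 51.62°
δ = |180° − 51.62°| = 128.38°
128.38° > 2α = 38.58°  →  invalid

δ = 128.38°, invalid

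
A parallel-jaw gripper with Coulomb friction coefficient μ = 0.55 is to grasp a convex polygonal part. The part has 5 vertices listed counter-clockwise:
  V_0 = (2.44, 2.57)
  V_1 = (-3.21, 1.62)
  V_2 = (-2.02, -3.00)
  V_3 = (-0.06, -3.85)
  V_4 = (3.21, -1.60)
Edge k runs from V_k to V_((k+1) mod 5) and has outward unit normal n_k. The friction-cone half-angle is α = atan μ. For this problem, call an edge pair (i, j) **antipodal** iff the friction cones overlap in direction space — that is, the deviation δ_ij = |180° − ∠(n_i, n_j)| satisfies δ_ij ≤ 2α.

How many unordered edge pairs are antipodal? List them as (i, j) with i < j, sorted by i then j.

α = atan 0.55 = 28.81°;  2α = 57.62°
n_0 = (-0.1658, +0.9862)
n_1 = (-0.9684, -0.2494)
n_2 = (-0.3979, -0.9174)
n_3 = (+0.5668, -0.8238)
n_4 = (+0.9834, +0.1816)
  (0,1): δ = 85.10°  ·
  (0,2): δ = 32.99°  ✓
  (0,3): δ = 24.99°  ✓
  (0,4): δ = 90.92°  ·
  (1,2): δ = 127.89°  ·
  (1,3): δ = 69.91°  ·
  (1,4): δ = 3.98°  ✓
  (2,3): δ = 122.02°  ·
  (2,4): δ = 56.09°  ✓
  (3,4): δ = 114.07°  ·
antipodal pairs: 4

count = 4; pairs: (0,2), (0,3), (1,4), (2,4)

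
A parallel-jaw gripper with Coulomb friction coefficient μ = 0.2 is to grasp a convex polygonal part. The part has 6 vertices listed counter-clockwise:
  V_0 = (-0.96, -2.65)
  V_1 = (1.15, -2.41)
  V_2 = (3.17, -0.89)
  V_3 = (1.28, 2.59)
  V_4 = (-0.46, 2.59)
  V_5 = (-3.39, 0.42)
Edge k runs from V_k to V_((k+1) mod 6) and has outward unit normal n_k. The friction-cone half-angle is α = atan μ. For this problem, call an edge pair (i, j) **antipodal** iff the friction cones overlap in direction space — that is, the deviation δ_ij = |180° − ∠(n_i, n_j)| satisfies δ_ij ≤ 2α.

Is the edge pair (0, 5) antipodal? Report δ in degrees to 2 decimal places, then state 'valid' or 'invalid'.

α = atan 0.2 = 11.31°;  2α = 22.62°
edge 0: e_0 = (+2.11, +0.24);  n_0 = (+0.1130, -0.9936)
edge 5: e_5 = (+2.43, -3.07);  n_5 = (-0.7841, -0.6206)
∠(n_0, n_5) = 58.13°
δ = |180° − 58.13°| = 121.87°
121.87° > 2α = 22.62°  →  invalid

δ = 121.87°, invalid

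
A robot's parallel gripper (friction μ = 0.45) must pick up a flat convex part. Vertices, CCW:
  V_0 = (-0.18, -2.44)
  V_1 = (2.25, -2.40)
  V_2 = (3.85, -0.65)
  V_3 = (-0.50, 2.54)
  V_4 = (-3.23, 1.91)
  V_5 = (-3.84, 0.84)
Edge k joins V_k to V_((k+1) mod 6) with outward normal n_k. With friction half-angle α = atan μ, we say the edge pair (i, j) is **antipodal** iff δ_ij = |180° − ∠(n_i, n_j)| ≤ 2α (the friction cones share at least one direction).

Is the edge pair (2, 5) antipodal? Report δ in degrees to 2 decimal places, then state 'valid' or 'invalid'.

α = atan 0.45 = 24.23°;  2α = 48.46°
edge 2: e_2 = (-4.35, +3.19);  n_2 = (+0.5914, +0.8064)
edge 5: e_5 = (+3.66, -3.28);  n_5 = (-0.6674, -0.7447)
∠(n_2, n_5) = 174.39°
δ = |180° − 174.39°| = 5.61°
5.61° ≤ 2α = 48.46°  →  valid

δ = 5.61°, valid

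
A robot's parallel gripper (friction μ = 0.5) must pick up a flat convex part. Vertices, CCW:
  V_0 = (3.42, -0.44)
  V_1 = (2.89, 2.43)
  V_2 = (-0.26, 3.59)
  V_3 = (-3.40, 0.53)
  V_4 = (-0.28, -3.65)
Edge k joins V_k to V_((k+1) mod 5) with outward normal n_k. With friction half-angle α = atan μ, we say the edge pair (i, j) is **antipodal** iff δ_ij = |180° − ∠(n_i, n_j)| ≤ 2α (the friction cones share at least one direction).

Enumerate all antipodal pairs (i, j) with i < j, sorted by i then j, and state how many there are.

count = 3; pairs: (0,3), (1,3), (2,4)

α = atan 0.5 = 26.57°;  2α = 53.13°
n_0 = (+0.9834, +0.1816)
n_1 = (+0.3456, +0.9384)
n_2 = (-0.6979, +0.7162)
n_3 = (-0.8014, -0.5982)
n_4 = (+0.6553, -0.7554)
  (0,1): δ = 120.68°  ·
  (0,2): δ = 56.20°  ·
  (0,3): δ = 26.28°  ✓
  (0,4): δ = 120.48°  ·
  (1,2): δ = 115.52°  ·
  (1,3): δ = 33.05°  ✓
  (1,4): δ = 61.16°  ·
  (2,3): δ = 97.52°  ·
  (2,4): δ = 3.32°  ✓
  (3,4): δ = 85.79°  ·
antipodal pairs: 3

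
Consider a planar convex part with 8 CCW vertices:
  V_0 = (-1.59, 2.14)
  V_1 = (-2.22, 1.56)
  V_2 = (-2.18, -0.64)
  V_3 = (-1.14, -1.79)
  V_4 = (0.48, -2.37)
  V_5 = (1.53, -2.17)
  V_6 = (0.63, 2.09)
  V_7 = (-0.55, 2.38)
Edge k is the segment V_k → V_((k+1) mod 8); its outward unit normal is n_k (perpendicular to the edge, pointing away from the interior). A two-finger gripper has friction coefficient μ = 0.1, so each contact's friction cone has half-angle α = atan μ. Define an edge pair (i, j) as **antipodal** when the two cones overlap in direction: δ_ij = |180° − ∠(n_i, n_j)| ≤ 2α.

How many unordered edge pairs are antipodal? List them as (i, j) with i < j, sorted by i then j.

count = 3; pairs: (1,5), (3,6), (4,7)

α = atan 0.1 = 5.71°;  2α = 11.42°
n_0 = (-0.6773, +0.7357)
n_1 = (-0.9998, -0.0182)
n_2 = (-0.7417, -0.6707)
n_3 = (-0.3371, -0.9415)
n_4 = (+0.1871, -0.9823)
n_5 = (+0.9784, +0.2067)
n_6 = (+0.2387, +0.9711)
n_7 = (-0.2249, +0.9744)
  (0,1): δ = 131.59°  ·
  (0,2): δ = 90.51°  ·
  (0,3): δ = 62.33°  ·
  (0,4): δ = 31.85°  ·
  (0,5): δ = 59.30°  ·
  (0,6): δ = 123.56°  ·
  (0,7): δ = 150.36°  ·
  (1,2): δ = 138.92°  ·
  (1,3): δ = 110.74°  ·
  (1,4): δ = 80.26°  ·
  (1,5): δ = 10.89°  ✓
  (1,6): δ = 75.15°  ·
  (1,7): δ = 101.95°  ·
  (2,3): δ = 151.82°  ·
  (2,4): δ = 121.34°  ·
  (2,5): δ = 30.20°  ·
  (2,6): δ = 34.07°  ·
  (2,7): δ = 60.87°  ·
  (3,4): δ = 149.52°  ·
  (3,5): δ = 58.37°  ·
  (3,6): δ = 5.89°  ✓
  (3,7): δ = 32.69°  ·
  (4,5): δ = 88.85°  ·
  (4,6): δ = 24.59°  ·
  (4,7): δ = 2.21°  ✓
  (5,6): δ = 115.74°  ·
  (5,7): δ = 88.93°  ·
  (6,7): δ = 153.20°  ·
antipodal pairs: 3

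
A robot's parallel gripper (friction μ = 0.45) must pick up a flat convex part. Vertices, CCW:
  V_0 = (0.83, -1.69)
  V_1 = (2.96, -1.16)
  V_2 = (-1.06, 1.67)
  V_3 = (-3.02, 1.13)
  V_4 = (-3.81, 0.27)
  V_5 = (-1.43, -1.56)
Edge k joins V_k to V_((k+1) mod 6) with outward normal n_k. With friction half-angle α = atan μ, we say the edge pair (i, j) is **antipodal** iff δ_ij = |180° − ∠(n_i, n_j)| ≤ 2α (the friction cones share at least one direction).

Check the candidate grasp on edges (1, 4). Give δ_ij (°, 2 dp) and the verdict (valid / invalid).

α = atan 0.45 = 24.23°;  2α = 48.46°
edge 1: e_1 = (-4.02, +2.83);  n_1 = (+0.5756, +0.8177)
edge 4: e_4 = (+2.38, -1.83);  n_4 = (-0.6095, -0.7927)
∠(n_1, n_4) = 177.59°
δ = |180° − 177.59°| = 2.41°
2.41° ≤ 2α = 48.46°  →  valid

δ = 2.41°, valid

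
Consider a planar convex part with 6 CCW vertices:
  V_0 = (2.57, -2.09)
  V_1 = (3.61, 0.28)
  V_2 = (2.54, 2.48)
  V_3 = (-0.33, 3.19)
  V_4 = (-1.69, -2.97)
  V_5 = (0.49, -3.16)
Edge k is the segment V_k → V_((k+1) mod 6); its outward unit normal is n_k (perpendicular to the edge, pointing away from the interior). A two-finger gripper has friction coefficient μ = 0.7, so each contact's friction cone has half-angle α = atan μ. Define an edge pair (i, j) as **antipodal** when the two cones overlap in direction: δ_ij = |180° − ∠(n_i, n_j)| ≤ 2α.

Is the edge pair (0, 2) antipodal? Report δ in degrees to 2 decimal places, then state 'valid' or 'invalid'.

α = atan 0.7 = 34.99°;  2α = 69.98°
edge 0: e_0 = (+1.04, +2.37);  n_0 = (+0.9157, -0.4018)
edge 2: e_2 = (-2.87, +0.71);  n_2 = (+0.2401, +0.9707)
∠(n_0, n_2) = 99.80°
δ = |180° − 99.80°| = 80.20°
80.20° > 2α = 69.98°  →  invalid

δ = 80.20°, invalid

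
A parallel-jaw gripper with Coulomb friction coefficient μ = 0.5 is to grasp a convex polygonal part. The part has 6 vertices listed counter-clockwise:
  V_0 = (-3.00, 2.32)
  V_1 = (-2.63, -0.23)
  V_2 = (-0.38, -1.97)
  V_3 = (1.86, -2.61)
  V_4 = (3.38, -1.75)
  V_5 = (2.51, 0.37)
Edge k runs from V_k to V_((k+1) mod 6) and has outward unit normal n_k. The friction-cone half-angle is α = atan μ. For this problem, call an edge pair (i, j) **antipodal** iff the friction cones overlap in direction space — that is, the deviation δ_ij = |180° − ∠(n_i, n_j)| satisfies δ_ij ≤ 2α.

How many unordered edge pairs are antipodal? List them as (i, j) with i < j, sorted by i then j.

α = atan 0.5 = 26.57°;  2α = 53.13°
n_0 = (-0.9896, -0.1436)
n_1 = (-0.6117, -0.7911)
n_2 = (-0.2747, -0.9615)
n_3 = (+0.4924, -0.8703)
n_4 = (+0.9251, +0.3797)
n_5 = (+0.3336, +0.9427)
  (0,1): δ = 135.97°  ·
  (0,2): δ = 114.20°  ·
  (0,3): δ = 68.76°  ·
  (0,4): δ = 14.06°  ✓
  (0,5): δ = 62.26°  ·
  (1,2): δ = 158.23°  ·
  (1,3): δ = 112.78°  ·
  (1,4): δ = 29.97°  ✓
  (1,5): δ = 18.23°  ✓
  (2,3): δ = 134.55°  ·
  (2,4): δ = 51.74°  ✓
  (2,5): δ = 3.54°  ✓
  (3,4): δ = 97.19°  ·
  (3,5): δ = 48.99°  ✓
  (4,5): δ = 131.80°  ·
antipodal pairs: 6

count = 6; pairs: (0,4), (1,4), (1,5), (2,4), (2,5), (3,5)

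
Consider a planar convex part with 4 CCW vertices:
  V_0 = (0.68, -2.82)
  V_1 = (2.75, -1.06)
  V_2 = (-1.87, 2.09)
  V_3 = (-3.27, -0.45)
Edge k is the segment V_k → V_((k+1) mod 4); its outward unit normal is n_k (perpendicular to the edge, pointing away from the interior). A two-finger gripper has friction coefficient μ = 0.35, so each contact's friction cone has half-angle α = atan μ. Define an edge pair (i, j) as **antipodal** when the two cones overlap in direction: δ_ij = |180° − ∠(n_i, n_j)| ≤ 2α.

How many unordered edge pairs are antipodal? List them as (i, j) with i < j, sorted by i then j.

count = 2; pairs: (0,2), (1,3)

α = atan 0.35 = 19.29°;  2α = 38.58°
n_0 = (+0.6478, -0.7618)
n_1 = (+0.5633, +0.8262)
n_2 = (-0.8758, +0.4827)
n_3 = (-0.5145, -0.8575)
  (0,1): δ = 74.66°  ·
  (0,2): δ = 20.76°  ✓
  (0,3): δ = 108.66°  ·
  (1,2): δ = 84.58°  ·
  (1,3): δ = 3.32°  ✓
  (2,3): δ = 92.10°  ·
antipodal pairs: 2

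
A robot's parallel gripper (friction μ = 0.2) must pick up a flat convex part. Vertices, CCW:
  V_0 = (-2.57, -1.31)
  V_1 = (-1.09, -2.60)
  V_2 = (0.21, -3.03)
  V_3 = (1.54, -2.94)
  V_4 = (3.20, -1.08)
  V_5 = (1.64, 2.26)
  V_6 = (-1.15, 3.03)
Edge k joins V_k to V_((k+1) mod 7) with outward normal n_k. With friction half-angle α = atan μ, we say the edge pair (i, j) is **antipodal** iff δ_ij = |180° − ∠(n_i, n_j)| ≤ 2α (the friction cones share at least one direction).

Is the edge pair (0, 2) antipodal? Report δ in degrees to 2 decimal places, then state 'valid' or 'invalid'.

α = atan 0.2 = 11.31°;  2α = 22.62°
edge 0: e_0 = (+1.48, -1.29);  n_0 = (-0.6571, -0.7538)
edge 2: e_2 = (+1.33, +0.09);  n_2 = (+0.0675, -0.9977)
∠(n_0, n_2) = 44.95°
δ = |180° − 44.95°| = 135.05°
135.05° > 2α = 22.62°  →  invalid

δ = 135.05°, invalid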